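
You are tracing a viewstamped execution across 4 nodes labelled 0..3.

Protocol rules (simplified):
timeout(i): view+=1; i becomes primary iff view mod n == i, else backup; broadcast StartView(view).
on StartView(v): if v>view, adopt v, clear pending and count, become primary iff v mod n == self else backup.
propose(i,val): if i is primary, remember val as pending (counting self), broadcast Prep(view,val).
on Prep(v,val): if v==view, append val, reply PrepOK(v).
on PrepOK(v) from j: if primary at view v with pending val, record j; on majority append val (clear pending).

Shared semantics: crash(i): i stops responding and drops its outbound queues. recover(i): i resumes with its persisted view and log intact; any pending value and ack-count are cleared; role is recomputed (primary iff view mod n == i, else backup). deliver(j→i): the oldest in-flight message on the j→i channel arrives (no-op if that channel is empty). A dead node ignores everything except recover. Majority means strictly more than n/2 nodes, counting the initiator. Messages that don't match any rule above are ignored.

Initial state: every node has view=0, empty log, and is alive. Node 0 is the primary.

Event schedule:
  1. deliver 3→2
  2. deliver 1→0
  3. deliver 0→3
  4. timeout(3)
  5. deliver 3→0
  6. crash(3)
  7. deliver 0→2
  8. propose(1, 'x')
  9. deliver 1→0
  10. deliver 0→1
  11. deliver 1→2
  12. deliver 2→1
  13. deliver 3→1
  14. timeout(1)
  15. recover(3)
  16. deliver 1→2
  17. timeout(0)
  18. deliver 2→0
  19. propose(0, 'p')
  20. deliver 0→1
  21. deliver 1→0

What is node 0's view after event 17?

e1 deliver 3→2: ·
e2 deliver 1→0: ·
e3 deliver 0→3: ·
e4 timeout(3): 3[back,v=1,-]
e5 deliver 3→0: 0[back,v=1,-]
e6 crash(3): 3[✗back,v=1,-]
e7 deliver 0→2: ·
e8 propose(1,'x'): ·
e9 deliver 1→0: ·
e10 deliver 0→1: ·
e11 deliver 1→2: ·
e12 deliver 2→1: ·
e13 deliver 3→1: ·
e14 timeout(1): 1[prim,v=1,-]
e15 recover(3): 3[back,v=1,-]
e16 deliver 1→2: 2[back,v=1,-]
e17 timeout(0): 0[back,v=2,-]

2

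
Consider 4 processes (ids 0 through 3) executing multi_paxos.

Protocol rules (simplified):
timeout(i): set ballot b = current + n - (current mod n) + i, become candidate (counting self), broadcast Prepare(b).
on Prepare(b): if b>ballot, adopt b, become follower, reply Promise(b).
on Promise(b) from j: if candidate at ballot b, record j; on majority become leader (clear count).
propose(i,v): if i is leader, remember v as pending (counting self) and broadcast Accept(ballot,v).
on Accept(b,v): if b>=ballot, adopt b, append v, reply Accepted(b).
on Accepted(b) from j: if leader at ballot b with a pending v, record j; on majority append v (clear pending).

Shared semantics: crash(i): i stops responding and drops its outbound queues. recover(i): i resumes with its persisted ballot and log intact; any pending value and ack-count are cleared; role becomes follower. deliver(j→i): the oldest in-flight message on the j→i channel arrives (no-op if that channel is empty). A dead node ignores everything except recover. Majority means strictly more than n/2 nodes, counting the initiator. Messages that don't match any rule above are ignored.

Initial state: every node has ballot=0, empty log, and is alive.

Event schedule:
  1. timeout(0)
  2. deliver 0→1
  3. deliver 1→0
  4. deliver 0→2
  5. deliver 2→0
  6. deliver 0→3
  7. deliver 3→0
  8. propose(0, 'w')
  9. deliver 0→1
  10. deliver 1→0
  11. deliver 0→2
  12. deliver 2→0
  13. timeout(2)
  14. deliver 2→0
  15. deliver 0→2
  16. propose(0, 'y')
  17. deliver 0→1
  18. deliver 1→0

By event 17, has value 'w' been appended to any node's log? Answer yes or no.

yes

after 1 — timeout(0): n0:cand/b4/[-]
after 2 — deliver 0→1: n1:foll/b4/[-]
after 3 — deliver 1→0: ·
after 4 — deliver 0→2: n2:foll/b4/[-]
after 5 — deliver 2→0: n0:lead/b4/[-]
after 6 — deliver 0→3: n3:foll/b4/[-]
after 7 — deliver 3→0: ·
after 8 — propose(0,'w'): ·
after 9 — deliver 0→1: n1:foll/b4/[w]
after 10 — deliver 1→0: ·
after 11 — deliver 0→2: n2:foll/b4/[w]
after 12 — deliver 2→0: n0:lead/b4/[w]
after 13 — timeout(2): n2:cand/b10/[w]
after 14 — deliver 2→0: n0:foll/b10/[w]
after 15 — deliver 0→2: ·
after 16 — propose(0,'y'): ·
after 17 — deliver 0→1: ·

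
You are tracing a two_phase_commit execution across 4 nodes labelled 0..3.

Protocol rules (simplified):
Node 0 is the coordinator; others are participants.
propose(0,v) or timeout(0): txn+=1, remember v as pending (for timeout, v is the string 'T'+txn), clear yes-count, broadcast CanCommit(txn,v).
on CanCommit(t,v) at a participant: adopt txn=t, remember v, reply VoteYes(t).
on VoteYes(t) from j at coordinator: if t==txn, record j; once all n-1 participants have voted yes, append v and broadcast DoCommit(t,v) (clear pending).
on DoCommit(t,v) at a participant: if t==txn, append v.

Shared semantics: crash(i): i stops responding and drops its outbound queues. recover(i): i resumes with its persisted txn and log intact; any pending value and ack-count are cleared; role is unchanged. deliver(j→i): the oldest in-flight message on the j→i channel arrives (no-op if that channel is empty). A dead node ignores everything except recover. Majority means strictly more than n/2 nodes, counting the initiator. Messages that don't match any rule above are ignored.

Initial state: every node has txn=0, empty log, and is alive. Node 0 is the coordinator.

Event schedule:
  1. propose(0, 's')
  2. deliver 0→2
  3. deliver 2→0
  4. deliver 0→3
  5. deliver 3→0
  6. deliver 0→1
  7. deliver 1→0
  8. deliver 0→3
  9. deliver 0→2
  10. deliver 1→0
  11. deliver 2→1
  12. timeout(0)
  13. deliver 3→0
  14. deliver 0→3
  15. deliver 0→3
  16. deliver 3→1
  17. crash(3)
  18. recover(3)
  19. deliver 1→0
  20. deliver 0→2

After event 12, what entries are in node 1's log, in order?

empty

[1] propose(0,'s') → N0(coor t1 [-])
[2] deliver 0→2 → N2(part t1 [-])
[3] deliver 2→0 → ∅
[4] deliver 0→3 → N3(part t1 [-])
[5] deliver 3→0 → ∅
[6] deliver 0→1 → N1(part t1 [-])
[7] deliver 1→0 → N0(coor t1 [s])
[8] deliver 0→3 → N3(part t1 [s])
[9] deliver 0→2 → N2(part t1 [s])
[10] deliver 1→0 → ∅
[11] deliver 2→1 → ∅
[12] timeout(0) → N0(coor t2 [s])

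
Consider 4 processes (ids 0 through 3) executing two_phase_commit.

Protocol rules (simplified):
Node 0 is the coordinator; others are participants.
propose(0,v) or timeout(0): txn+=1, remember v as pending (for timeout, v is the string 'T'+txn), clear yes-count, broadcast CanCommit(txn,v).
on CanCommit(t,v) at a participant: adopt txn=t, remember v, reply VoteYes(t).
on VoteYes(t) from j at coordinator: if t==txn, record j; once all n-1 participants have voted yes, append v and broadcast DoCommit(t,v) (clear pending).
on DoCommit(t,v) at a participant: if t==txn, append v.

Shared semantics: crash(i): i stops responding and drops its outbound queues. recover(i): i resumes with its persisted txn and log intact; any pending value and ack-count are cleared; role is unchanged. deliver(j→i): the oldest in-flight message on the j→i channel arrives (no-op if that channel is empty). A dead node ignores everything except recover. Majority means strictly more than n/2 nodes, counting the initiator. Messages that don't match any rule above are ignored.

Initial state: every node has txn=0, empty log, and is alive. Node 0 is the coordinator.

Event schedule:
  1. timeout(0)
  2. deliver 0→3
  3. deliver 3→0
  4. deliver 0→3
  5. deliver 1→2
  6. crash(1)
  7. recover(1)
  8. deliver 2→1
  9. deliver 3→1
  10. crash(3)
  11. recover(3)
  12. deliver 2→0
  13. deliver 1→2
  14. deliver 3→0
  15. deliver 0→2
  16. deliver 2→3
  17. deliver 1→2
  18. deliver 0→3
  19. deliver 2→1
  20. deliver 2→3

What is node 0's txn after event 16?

after 1 — timeout(0): n0:coor/t1/[-]
after 2 — deliver 0→3: n3:part/t1/[-]
after 3 — deliver 3→0: ·
after 4 — deliver 0→3: ·
after 5 — deliver 1→2: ·
after 6 — crash(1): n1:✗part/t0/[-]
after 7 — recover(1): n1:part/t0/[-]
after 8 — deliver 2→1: ·
after 9 — deliver 3→1: ·
after 10 — crash(3): n3:✗part/t1/[-]
after 11 — recover(3): n3:part/t1/[-]
after 12 — deliver 2→0: ·
after 13 — deliver 1→2: ·
after 14 — deliver 3→0: ·
after 15 — deliver 0→2: n2:part/t1/[-]
after 16 — deliver 2→3: ·

1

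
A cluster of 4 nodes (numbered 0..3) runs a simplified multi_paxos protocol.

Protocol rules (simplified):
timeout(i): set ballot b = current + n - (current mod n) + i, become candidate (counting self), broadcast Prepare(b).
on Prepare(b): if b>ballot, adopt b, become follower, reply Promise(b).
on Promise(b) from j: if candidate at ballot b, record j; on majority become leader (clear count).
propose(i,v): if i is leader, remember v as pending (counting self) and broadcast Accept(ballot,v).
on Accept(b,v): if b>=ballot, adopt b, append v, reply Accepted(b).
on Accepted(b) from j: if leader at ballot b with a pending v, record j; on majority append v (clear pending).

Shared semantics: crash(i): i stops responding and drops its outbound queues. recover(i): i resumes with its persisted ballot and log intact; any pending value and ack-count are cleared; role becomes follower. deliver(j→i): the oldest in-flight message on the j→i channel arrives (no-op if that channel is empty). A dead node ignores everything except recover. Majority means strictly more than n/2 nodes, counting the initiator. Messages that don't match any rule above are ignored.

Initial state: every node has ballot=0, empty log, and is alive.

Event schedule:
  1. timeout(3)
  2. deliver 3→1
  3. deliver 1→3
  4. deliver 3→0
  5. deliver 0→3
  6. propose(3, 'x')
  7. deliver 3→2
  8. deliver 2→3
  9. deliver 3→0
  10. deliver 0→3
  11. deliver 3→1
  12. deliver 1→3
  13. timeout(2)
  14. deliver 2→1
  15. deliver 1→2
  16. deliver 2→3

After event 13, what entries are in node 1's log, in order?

x

after 1 — timeout(3): n3:cand/b7/[-]
after 2 — deliver 3→1: n1:foll/b7/[-]
after 3 — deliver 1→3: ·
after 4 — deliver 3→0: n0:foll/b7/[-]
after 5 — deliver 0→3: n3:lead/b7/[-]
after 6 — propose(3,'x'): ·
after 7 — deliver 3→2: n2:foll/b7/[-]
after 8 — deliver 2→3: ·
after 9 — deliver 3→0: n0:foll/b7/[x]
after 10 — deliver 0→3: ·
after 11 — deliver 3→1: n1:foll/b7/[x]
after 12 — deliver 1→3: n3:lead/b7/[x]
after 13 — timeout(2): n2:cand/b10/[-]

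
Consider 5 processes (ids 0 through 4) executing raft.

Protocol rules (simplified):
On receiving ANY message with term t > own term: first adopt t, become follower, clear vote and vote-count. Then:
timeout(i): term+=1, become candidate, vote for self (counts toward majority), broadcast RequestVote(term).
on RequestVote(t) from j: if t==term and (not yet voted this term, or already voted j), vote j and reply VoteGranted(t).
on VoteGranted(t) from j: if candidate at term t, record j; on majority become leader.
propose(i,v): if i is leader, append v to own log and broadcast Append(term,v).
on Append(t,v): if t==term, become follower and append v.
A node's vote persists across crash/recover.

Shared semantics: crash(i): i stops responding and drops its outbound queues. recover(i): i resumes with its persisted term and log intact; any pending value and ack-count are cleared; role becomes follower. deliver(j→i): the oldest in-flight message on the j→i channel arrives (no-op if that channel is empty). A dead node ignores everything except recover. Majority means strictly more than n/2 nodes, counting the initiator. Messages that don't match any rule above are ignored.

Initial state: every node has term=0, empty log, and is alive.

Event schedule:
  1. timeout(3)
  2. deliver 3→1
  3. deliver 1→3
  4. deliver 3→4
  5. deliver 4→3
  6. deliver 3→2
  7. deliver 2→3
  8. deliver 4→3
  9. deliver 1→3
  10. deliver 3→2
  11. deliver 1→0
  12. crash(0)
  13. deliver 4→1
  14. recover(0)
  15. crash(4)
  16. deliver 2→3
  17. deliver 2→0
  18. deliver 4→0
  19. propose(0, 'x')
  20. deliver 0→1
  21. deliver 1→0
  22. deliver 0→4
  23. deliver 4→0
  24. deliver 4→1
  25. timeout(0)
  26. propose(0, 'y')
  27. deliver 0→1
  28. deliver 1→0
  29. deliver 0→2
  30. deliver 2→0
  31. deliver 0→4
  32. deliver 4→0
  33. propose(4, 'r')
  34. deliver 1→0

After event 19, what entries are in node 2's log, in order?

empty

e1 timeout(3): 3[cand,t=1,-]
e2 deliver 3→1: 1[foll,t=1,-]
e3 deliver 1→3: ·
e4 deliver 3→4: 4[foll,t=1,-]
e5 deliver 4→3: 3[lead,t=1,-]
e6 deliver 3→2: 2[foll,t=1,-]
e7 deliver 2→3: ·
e8 deliver 4→3: ·
e9 deliver 1→3: ·
e10 deliver 3→2: ·
e11 deliver 1→0: ·
e12 crash(0): 0[✗foll,t=0,-]
e13 deliver 4→1: ·
e14 recover(0): 0[foll,t=0,-]
e15 crash(4): 4[✗foll,t=1,-]
e16 deliver 2→3: ·
e17 deliver 2→0: ·
e18 deliver 4→0: ·
e19 propose(0,'x'): ·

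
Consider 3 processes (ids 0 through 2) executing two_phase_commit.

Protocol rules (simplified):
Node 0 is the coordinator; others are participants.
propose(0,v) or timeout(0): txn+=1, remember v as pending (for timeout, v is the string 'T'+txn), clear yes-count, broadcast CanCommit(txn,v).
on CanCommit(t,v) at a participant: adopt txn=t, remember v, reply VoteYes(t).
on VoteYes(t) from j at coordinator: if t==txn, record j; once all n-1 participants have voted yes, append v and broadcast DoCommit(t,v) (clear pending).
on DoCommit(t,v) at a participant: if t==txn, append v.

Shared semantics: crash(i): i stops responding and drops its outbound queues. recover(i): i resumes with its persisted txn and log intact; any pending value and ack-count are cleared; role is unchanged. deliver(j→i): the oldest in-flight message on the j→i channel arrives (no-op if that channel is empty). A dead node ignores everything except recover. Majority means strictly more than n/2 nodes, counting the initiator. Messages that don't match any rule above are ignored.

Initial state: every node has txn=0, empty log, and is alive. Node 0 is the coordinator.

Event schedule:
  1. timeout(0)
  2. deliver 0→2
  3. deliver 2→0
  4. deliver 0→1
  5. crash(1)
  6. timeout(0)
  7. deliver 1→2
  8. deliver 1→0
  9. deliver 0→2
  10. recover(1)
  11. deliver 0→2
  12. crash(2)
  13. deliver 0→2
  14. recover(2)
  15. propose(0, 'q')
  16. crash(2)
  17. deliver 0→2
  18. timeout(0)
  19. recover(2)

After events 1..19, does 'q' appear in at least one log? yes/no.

e1 timeout(0): 0[coor,t=1,-]
e2 deliver 0→2: 2[part,t=1,-]
e3 deliver 2→0: ·
e4 deliver 0→1: 1[part,t=1,-]
e5 crash(1): 1[✗part,t=1,-]
e6 timeout(0): 0[coor,t=2,-]
e7 deliver 1→2: ·
e8 deliver 1→0: ·
e9 deliver 0→2: 2[part,t=2,-]
e10 recover(1): 1[part,t=1,-]
e11 deliver 0→2: ·
e12 crash(2): 2[✗part,t=2,-]
e13 deliver 0→2: ·
e14 recover(2): 2[part,t=2,-]
e15 propose(0,'q'): 0[coor,t=3,-]
e16 crash(2): 2[✗part,t=2,-]
e17 deliver 0→2: ·
e18 timeout(0): 0[coor,t=4,-]
e19 recover(2): 2[part,t=2,-]

no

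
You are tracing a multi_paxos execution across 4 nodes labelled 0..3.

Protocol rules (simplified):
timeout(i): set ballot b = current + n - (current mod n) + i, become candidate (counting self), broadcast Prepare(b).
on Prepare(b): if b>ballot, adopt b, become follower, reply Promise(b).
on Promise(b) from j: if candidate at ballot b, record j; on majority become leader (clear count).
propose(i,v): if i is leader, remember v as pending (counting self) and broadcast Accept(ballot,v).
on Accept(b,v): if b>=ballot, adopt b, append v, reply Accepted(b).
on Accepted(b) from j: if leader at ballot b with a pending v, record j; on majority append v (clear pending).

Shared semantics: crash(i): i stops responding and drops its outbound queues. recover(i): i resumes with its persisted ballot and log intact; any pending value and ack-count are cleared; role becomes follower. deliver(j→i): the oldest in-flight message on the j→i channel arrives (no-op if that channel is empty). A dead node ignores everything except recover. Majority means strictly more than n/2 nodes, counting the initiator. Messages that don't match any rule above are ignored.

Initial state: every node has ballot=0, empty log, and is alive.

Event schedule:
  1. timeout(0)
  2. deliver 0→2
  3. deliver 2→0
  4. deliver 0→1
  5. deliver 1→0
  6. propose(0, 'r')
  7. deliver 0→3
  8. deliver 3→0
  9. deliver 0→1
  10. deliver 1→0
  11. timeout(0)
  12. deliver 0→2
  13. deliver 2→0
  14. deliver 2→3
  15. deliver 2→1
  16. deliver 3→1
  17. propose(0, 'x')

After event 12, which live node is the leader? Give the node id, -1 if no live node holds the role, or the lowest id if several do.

-1

e1 timeout(0): 0[cand,b=4,-]
e2 deliver 0→2: 2[foll,b=4,-]
e3 deliver 2→0: ·
e4 deliver 0→1: 1[foll,b=4,-]
e5 deliver 1→0: 0[lead,b=4,-]
e6 propose(0,'r'): ·
e7 deliver 0→3: 3[foll,b=4,-]
e8 deliver 3→0: ·
e9 deliver 0→1: 1[foll,b=4,r]
e10 deliver 1→0: ·
e11 timeout(0): 0[cand,b=8,-]
e12 deliver 0→2: 2[foll,b=4,r]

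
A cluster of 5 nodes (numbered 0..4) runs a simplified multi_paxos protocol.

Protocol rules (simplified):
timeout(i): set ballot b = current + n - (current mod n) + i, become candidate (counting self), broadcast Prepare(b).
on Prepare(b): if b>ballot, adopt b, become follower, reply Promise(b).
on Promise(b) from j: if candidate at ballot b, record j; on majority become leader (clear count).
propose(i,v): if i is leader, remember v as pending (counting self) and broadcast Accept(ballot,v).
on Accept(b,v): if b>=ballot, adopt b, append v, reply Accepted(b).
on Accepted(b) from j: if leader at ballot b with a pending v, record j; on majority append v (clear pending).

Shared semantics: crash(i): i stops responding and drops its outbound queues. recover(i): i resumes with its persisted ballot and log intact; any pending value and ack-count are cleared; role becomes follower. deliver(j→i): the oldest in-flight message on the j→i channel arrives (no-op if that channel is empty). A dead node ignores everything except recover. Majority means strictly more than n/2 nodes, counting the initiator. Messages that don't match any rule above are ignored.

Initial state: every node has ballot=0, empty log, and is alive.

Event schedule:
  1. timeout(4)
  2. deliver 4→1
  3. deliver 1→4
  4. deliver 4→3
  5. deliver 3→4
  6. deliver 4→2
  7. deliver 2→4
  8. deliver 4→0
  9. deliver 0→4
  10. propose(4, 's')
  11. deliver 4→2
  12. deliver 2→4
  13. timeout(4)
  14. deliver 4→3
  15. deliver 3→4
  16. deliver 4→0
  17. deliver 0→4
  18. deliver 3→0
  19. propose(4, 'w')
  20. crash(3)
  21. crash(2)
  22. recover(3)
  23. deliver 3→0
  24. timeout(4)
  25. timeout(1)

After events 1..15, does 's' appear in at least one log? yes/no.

e1 timeout(4): 4[cand,b=9,-]
e2 deliver 4→1: 1[foll,b=9,-]
e3 deliver 1→4: ·
e4 deliver 4→3: 3[foll,b=9,-]
e5 deliver 3→4: 4[lead,b=9,-]
e6 deliver 4→2: 2[foll,b=9,-]
e7 deliver 2→4: ·
e8 deliver 4→0: 0[foll,b=9,-]
e9 deliver 0→4: ·
e10 propose(4,'s'): ·
e11 deliver 4→2: 2[foll,b=9,s]
e12 deliver 2→4: ·
e13 timeout(4): 4[cand,b=14,-]
e14 deliver 4→3: 3[foll,b=9,s]
e15 deliver 3→4: ·

yes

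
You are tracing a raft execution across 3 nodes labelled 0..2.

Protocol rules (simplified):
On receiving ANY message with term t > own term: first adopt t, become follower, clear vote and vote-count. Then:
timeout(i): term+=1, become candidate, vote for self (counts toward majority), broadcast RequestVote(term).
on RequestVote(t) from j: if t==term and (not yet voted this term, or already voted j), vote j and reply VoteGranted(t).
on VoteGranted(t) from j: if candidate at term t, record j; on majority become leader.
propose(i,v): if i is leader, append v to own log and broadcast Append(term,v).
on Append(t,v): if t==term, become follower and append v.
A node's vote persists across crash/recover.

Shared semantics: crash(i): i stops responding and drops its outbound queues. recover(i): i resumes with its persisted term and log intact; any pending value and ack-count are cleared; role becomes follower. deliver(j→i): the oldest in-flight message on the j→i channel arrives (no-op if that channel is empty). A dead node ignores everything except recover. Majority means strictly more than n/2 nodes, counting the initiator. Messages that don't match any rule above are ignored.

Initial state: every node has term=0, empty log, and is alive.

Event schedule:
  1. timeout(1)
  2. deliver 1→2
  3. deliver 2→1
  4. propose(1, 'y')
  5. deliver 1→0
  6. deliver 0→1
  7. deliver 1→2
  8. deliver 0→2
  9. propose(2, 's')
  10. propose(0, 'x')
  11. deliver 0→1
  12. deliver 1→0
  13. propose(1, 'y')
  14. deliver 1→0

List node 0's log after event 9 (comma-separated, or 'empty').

empty

e1 timeout(1): 1[cand,t=1,-]
e2 deliver 1→2: 2[foll,t=1,-]
e3 deliver 2→1: 1[lead,t=1,-]
e4 propose(1,'y'): 1[lead,t=1,y]
e5 deliver 1→0: 0[foll,t=1,-]
e6 deliver 0→1: ·
e7 deliver 1→2: 2[foll,t=1,y]
e8 deliver 0→2: ·
e9 propose(2,'s'): ·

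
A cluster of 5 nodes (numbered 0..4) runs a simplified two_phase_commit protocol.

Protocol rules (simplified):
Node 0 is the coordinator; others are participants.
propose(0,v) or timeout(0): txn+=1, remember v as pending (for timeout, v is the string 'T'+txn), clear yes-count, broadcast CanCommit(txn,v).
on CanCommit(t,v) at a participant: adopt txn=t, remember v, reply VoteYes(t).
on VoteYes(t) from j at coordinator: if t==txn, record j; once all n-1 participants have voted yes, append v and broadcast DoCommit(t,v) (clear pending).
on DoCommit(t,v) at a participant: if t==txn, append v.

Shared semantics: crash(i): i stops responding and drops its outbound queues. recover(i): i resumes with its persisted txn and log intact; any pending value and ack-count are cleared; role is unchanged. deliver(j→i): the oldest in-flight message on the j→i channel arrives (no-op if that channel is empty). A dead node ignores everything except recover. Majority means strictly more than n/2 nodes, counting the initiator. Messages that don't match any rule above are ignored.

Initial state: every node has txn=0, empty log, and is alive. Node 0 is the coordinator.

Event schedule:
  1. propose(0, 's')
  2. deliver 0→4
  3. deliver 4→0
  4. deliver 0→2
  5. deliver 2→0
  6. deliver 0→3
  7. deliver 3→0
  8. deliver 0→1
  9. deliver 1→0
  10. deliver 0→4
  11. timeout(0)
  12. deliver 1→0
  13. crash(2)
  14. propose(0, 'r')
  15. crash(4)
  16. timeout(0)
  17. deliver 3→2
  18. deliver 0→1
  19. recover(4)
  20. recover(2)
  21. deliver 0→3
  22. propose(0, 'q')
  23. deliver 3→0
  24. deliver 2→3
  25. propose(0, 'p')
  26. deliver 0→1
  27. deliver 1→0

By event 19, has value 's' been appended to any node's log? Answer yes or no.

[1] propose(0,'s') → N0(coor t1 [-])
[2] deliver 0→4 → N4(part t1 [-])
[3] deliver 4→0 → ∅
[4] deliver 0→2 → N2(part t1 [-])
[5] deliver 2→0 → ∅
[6] deliver 0→3 → N3(part t1 [-])
[7] deliver 3→0 → ∅
[8] deliver 0→1 → N1(part t1 [-])
[9] deliver 1→0 → N0(coor t1 [s])
[10] deliver 0→4 → N4(part t1 [s])
[11] timeout(0) → N0(coor t2 [s])
[12] deliver 1→0 → ∅
[13] crash(2) → N2(✗part t1 [-])
[14] propose(0,'r') → N0(coor t3 [s])
[15] crash(4) → N4(✗part t1 [s])
[16] timeout(0) → N0(coor t4 [s])
[17] deliver 3→2 → ∅
[18] deliver 0→1 → N1(part t1 [s])
[19] recover(4) → N4(part t1 [s])

yes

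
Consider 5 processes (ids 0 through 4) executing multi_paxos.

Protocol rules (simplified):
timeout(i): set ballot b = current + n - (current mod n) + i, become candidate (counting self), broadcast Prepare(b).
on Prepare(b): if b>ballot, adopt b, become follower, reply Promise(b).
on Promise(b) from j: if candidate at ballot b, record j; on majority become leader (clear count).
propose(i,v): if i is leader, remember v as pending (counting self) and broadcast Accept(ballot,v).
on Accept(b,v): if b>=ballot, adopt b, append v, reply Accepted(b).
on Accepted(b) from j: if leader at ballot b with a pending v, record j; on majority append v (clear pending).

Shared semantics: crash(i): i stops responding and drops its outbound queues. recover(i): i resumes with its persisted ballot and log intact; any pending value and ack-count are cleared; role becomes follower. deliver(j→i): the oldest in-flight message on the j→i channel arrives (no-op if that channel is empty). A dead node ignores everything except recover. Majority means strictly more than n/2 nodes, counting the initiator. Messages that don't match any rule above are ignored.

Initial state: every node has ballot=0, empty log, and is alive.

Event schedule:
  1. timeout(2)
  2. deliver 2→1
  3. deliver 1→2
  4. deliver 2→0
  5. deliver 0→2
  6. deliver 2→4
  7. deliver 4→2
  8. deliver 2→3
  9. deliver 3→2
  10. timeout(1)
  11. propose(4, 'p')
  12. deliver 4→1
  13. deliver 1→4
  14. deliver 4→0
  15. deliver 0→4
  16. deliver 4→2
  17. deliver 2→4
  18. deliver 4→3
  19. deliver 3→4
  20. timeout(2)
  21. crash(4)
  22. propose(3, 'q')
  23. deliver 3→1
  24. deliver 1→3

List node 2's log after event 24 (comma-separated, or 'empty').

e1 timeout(2): 2[cand,b=7,-]
e2 deliver 2→1: 1[foll,b=7,-]
e3 deliver 1→2: ·
e4 deliver 2→0: 0[foll,b=7,-]
e5 deliver 0→2: 2[lead,b=7,-]
e6 deliver 2→4: 4[foll,b=7,-]
e7 deliver 4→2: ·
e8 deliver 2→3: 3[foll,b=7,-]
e9 deliver 3→2: ·
e10 timeout(1): 1[cand,b=11,-]
e11 propose(4,'p'): ·
e12 deliver 4→1: ·
e13 deliver 1→4: 4[foll,b=11,-]
e14 deliver 4→0: ·
e15 deliver 0→4: ·
e16 deliver 4→2: ·
e17 deliver 2→4: ·
e18 deliver 4→3: ·
e19 deliver 3→4: ·
e20 timeout(2): 2[cand,b=12,-]
e21 crash(4): 4[✗foll,b=11,-]
e22 propose(3,'q'): ·
e23 deliver 3→1: ·
e24 deliver 1→3: 3[foll,b=11,-]

empty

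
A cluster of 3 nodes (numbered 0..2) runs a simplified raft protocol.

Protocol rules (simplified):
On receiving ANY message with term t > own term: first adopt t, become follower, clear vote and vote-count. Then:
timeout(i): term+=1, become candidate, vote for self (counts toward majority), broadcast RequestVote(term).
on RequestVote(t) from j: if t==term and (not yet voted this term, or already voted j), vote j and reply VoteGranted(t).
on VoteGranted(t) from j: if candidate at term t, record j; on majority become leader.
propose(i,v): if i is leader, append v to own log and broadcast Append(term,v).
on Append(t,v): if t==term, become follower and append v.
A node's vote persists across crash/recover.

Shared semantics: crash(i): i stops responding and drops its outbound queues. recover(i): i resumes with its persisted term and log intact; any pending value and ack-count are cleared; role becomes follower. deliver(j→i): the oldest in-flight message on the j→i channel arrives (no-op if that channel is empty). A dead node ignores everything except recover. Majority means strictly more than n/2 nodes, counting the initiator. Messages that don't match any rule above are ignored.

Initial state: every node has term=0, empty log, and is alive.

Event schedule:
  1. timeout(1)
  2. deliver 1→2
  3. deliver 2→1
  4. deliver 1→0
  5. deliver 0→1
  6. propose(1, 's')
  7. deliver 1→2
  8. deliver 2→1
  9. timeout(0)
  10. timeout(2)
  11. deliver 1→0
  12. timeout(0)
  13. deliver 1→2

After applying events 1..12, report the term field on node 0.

3

1. timeout(1):  <1:cand t1 ->
2. deliver 1→2:  <2:foll t1 ->
3. deliver 2→1:  <1:lead t1 ->
4. deliver 1→0:  <0:foll t1 ->
5. deliver 0→1:  nop
6. propose(1,'s'):  <1:lead t1 s>
7. deliver 1→2:  <2:foll t1 s>
8. deliver 2→1:  nop
9. timeout(0):  <0:cand t2 ->
10. timeout(2):  <2:cand t2 s>
11. deliver 1→0:  nop
12. timeout(0):  <0:cand t3 ->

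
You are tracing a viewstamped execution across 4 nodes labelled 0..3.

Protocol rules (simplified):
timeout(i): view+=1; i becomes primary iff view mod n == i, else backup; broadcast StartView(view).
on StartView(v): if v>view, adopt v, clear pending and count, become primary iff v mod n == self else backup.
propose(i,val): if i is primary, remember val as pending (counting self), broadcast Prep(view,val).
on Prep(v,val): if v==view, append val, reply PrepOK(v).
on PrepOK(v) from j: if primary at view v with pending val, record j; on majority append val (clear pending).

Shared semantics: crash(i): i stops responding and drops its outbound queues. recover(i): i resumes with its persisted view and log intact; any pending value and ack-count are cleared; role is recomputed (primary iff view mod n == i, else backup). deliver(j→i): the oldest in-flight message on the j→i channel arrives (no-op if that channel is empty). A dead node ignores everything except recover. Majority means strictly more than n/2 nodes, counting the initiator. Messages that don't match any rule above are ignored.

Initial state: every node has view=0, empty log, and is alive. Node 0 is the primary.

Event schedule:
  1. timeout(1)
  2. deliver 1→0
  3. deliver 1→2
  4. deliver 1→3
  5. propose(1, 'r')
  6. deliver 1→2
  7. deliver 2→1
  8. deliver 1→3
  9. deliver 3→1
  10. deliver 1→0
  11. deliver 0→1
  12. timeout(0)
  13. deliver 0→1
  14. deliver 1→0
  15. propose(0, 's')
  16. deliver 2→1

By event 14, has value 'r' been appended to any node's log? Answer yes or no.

yes

step 1 timeout(1): 1={prim,v=1,log=-}
step 2 deliver 1→0: 0={back,v=1,log=-}
step 3 deliver 1→2: 2={back,v=1,log=-}
step 4 deliver 1→3: 3={back,v=1,log=-}
step 5 propose(1,'r'): —
step 6 deliver 1→2: 2={back,v=1,log=r}
step 7 deliver 2→1: —
step 8 deliver 1→3: 3={back,v=1,log=r}
step 9 deliver 3→1: 1={prim,v=1,log=r}
step 10 deliver 1→0: 0={back,v=1,log=r}
step 11 deliver 0→1: —
step 12 timeout(0): 0={back,v=2,log=r}
step 13 deliver 0→1: 1={back,v=2,log=r}
step 14 deliver 1→0: —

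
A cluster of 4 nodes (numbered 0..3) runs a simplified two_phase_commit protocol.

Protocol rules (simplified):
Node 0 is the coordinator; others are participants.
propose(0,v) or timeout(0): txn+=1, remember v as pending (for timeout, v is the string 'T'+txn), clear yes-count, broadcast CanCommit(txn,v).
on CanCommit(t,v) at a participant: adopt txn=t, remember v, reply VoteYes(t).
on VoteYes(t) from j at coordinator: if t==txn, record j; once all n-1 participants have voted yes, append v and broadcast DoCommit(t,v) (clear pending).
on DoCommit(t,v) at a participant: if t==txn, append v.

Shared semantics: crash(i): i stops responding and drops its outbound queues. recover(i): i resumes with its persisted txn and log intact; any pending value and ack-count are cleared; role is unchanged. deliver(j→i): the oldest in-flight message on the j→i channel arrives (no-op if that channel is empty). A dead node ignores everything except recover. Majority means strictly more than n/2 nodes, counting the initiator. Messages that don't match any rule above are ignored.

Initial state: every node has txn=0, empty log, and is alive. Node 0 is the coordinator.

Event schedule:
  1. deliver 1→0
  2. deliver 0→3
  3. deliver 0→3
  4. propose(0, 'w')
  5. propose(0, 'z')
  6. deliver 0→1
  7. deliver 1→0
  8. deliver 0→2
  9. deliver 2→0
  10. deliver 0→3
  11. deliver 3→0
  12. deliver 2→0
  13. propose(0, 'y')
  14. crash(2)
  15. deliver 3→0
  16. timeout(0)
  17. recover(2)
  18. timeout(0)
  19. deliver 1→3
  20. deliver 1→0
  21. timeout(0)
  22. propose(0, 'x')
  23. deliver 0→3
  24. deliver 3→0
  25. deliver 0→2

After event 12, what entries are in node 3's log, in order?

empty

[1] deliver 1→0 → ∅
[2] deliver 0→3 → ∅
[3] deliver 0→3 → ∅
[4] propose(0,'w') → N0(coor t1 [-])
[5] propose(0,'z') → N0(coor t2 [-])
[6] deliver 0→1 → N1(part t1 [-])
[7] deliver 1→0 → ∅
[8] deliver 0→2 → N2(part t1 [-])
[9] deliver 2→0 → ∅
[10] deliver 0→3 → N3(part t1 [-])
[11] deliver 3→0 → ∅
[12] deliver 2→0 → ∅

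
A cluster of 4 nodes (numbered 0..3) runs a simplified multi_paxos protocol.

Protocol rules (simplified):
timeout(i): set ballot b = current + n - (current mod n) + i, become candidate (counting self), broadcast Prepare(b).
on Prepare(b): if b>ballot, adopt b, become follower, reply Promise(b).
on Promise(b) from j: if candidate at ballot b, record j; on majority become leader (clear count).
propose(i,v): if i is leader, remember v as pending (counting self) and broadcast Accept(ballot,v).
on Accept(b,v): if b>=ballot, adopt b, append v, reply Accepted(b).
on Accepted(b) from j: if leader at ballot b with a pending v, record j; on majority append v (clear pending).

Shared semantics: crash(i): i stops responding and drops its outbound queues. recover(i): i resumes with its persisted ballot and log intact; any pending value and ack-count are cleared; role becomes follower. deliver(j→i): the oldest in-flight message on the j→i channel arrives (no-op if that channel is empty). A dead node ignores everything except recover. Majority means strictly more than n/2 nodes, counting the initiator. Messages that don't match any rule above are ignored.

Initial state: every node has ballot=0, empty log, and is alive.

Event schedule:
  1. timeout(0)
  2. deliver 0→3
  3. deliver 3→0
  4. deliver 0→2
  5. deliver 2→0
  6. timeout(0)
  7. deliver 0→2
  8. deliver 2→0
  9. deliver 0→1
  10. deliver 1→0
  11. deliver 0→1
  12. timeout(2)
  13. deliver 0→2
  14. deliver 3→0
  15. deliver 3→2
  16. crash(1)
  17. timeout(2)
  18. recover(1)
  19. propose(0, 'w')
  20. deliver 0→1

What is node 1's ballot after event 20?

after 1 — timeout(0): n0:cand/b4/[-]
after 2 — deliver 0→3: n3:foll/b4/[-]
after 3 — deliver 3→0: ·
after 4 — deliver 0→2: n2:foll/b4/[-]
after 5 — deliver 2→0: n0:lead/b4/[-]
after 6 — timeout(0): n0:cand/b8/[-]
after 7 — deliver 0→2: n2:foll/b8/[-]
after 8 — deliver 2→0: ·
after 9 — deliver 0→1: n1:foll/b4/[-]
after 10 — deliver 1→0: ·
after 11 — deliver 0→1: n1:foll/b8/[-]
after 12 — timeout(2): n2:cand/b14/[-]
after 13 — deliver 0→2: ·
after 14 — deliver 3→0: ·
after 15 — deliver 3→2: ·
after 16 — crash(1): n1:✗foll/b8/[-]
after 17 — timeout(2): n2:cand/b18/[-]
after 18 — recover(1): n1:foll/b8/[-]
after 19 — propose(0,'w'): ·
after 20 — deliver 0→1: ·

8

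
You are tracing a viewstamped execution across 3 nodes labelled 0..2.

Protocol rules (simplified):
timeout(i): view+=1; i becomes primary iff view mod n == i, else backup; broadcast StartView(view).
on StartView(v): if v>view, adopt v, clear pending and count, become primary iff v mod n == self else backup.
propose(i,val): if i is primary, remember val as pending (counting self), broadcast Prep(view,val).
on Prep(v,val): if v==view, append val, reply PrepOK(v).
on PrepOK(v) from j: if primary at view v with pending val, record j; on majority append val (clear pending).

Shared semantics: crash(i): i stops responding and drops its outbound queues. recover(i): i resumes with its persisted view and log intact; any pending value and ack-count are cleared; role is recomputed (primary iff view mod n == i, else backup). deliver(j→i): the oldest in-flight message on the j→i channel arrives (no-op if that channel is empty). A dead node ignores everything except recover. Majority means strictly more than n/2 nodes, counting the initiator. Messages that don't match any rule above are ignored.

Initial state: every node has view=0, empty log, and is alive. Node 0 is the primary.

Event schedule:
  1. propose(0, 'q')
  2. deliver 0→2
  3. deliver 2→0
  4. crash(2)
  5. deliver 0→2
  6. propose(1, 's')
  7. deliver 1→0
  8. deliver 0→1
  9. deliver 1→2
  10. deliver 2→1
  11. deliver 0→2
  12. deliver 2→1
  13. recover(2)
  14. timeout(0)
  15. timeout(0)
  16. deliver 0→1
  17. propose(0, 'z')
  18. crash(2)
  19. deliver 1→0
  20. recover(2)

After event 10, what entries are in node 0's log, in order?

q

1. propose(0,'q'):  nop
2. deliver 0→2:  <2:back v0 q>
3. deliver 2→0:  <0:prim v0 q>
4. crash(2):  <2:✗back v0 q>
5. deliver 0→2:  nop
6. propose(1,'s'):  nop
7. deliver 1→0:  nop
8. deliver 0→1:  <1:back v0 q>
9. deliver 1→2:  nop
10. deliver 2→1:  nop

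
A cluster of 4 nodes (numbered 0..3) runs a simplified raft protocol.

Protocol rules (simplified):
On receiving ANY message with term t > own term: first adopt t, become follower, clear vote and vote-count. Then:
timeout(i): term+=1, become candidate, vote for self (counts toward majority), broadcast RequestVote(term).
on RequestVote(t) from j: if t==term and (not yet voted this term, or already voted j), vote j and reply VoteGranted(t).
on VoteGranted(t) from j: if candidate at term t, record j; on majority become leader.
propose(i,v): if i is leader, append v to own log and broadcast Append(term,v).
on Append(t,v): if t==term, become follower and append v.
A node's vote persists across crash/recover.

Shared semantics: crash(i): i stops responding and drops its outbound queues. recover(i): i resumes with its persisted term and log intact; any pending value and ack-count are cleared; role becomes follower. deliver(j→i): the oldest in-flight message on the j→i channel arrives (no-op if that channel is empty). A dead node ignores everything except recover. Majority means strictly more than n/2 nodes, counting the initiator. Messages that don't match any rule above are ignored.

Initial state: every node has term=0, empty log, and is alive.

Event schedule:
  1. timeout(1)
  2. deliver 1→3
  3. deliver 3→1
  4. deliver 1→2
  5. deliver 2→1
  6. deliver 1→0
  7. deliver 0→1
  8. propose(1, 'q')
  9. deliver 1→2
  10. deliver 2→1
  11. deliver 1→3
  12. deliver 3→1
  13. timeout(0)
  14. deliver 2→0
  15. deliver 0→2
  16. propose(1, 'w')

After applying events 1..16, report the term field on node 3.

1

after 1 — timeout(1): n1:cand/t1/[-]
after 2 — deliver 1→3: n3:foll/t1/[-]
after 3 — deliver 3→1: ·
after 4 — deliver 1→2: n2:foll/t1/[-]
after 5 — deliver 2→1: n1:lead/t1/[-]
after 6 — deliver 1→0: n0:foll/t1/[-]
after 7 — deliver 0→1: ·
after 8 — propose(1,'q'): n1:lead/t1/[q]
after 9 — deliver 1→2: n2:foll/t1/[q]
after 10 — deliver 2→1: ·
after 11 — deliver 1→3: n3:foll/t1/[q]
after 12 — deliver 3→1: ·
after 13 — timeout(0): n0:cand/t2/[-]
after 14 — deliver 2→0: ·
after 15 — deliver 0→2: n2:foll/t2/[q]
after 16 — propose(1,'w'): n1:lead/t1/[q,w]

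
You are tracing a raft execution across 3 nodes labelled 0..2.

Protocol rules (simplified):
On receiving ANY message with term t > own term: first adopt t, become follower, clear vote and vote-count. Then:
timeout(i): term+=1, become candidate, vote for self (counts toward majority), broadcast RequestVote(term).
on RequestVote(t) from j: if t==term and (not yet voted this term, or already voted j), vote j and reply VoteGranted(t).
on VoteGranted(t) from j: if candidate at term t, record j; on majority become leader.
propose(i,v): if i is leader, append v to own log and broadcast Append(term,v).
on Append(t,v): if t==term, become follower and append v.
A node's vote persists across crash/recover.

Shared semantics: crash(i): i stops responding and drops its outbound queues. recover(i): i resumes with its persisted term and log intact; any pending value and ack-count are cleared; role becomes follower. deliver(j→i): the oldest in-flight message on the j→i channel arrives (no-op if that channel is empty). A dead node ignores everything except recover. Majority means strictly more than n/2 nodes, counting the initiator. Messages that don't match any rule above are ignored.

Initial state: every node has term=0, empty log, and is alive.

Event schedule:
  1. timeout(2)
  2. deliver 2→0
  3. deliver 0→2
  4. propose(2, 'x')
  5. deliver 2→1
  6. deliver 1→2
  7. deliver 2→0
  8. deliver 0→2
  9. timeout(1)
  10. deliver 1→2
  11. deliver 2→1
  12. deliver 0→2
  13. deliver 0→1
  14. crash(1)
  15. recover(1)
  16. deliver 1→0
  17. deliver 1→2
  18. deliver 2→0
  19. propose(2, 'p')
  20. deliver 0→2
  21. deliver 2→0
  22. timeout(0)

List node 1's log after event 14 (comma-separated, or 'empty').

e1 timeout(2): 2[cand,t=1,-]
e2 deliver 2→0: 0[foll,t=1,-]
e3 deliver 0→2: 2[lead,t=1,-]
e4 propose(2,'x'): 2[lead,t=1,x]
e5 deliver 2→1: 1[foll,t=1,-]
e6 deliver 1→2: ·
e7 deliver 2→0: 0[foll,t=1,x]
e8 deliver 0→2: ·
e9 timeout(1): 1[cand,t=2,-]
e10 deliver 1→2: 2[foll,t=2,x]
e11 deliver 2→1: ·
e12 deliver 0→2: ·
e13 deliver 0→1: ·
e14 crash(1): 1[✗cand,t=2,-]

empty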